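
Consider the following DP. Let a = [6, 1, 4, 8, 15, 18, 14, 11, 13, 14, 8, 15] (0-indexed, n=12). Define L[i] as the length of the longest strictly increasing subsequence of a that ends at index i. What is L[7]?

   i    0    1    2    3    4    5    6    7    8    9   10   11
a[i]    6    1    4    8   15   18   14   11   13   14    8   15
L[i]    1    1    2    3    4    5    4    4    5    6    3    7

4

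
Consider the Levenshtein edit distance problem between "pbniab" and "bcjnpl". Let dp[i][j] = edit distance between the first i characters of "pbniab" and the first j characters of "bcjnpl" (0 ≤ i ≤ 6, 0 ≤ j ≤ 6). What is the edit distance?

   ''  b  c  j  n  p  l
''  0  1  2  3  4  5  6
 p  1  1  2  3  4  4  5
 b  2  1  2  3  4  5  5
 n  3  2  2  3  3  4  5
 i  4  3  3  3  4  4  5
 a  5  4  4  4  4  5  5
 b  6  5  5  5  5  5  6

6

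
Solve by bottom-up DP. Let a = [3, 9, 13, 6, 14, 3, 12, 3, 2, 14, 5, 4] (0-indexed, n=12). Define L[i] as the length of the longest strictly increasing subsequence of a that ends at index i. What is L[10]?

2

   i    0    1    2    3    4    5    6    7    8    9   10   11
a[i]    3    9   13    6   14    3   12    3    2   14    5    4
L[i]    1    2    3    2    4    1    3    1    1    4    2    2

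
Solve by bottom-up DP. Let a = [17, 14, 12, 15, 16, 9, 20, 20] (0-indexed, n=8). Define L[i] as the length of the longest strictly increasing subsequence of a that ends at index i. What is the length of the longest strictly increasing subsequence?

4

   i    0    1    2    3    4    5    6    7
a[i]   17   14   12   15   16    9   20   20
L[i]    1    1    1    2    3    1    4    4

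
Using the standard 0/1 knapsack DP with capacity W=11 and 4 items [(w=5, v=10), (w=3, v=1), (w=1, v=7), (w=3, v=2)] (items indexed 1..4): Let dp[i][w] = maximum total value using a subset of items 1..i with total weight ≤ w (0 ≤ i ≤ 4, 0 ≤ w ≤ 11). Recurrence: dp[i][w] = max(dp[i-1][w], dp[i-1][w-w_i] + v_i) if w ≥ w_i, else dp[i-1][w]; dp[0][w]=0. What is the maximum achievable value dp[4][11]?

19

i\w   0   1   2   3   4   5   6   7   8   9  10  11
  0   0   0   0   0   0   0   0   0   0   0   0   0
  1   0   0   0   0   0  10  10  10  10  10  10  10
  2   0   0   0   1   1  10  10  10  11  11  11  11
  3   0   7   7   7   8  10  17  17  17  18  18  18
  4   0   7   7   7   9  10  17  17  17  19  19  19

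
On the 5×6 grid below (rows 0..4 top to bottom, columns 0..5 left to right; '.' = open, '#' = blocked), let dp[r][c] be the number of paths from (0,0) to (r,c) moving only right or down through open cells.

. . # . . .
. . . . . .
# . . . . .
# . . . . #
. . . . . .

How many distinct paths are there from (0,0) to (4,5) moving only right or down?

r\c   0   1   2   3   4   5
  0   1   1   0   0   0   0
  1   1   2   2   2   2   2
  2   0   2   4   6   8  10
  3   0   2   6  12  20   0
  4   0   2   8  20  40  40

40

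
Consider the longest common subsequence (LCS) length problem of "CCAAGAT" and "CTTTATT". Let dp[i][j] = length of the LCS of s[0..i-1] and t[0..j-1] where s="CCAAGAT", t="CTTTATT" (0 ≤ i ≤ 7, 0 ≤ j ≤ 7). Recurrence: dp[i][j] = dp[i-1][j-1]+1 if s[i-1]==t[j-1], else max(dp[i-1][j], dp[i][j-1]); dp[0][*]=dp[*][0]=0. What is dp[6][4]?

1

   ''  C  T  T  T  A  T  T
''  0  0  0  0  0  0  0  0
 C  0  1  1  1  1  1  1  1
 C  0  1  1  1  1  1  1  1
 A  0  1  1  1  1  2  2  2
 A  0  1  1  1  1  2  2  2
 G  0  1  1  1  1  2  2  2
 A  0  1  1  1  1  2  2  2
 T  0  1  2  2  2  2  3  3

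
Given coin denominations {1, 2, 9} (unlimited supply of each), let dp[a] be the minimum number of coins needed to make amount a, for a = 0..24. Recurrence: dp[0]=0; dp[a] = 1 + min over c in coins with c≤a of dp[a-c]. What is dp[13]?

3

 a  0  1  2  3  4  5  6  7  8  9 10 11 12 13 14 15 16 17 18 19 20 21 22 23 24
dp  0  1  1  2  2  3  3  4  4  1  2  2  3  3  4  4  5  5  2  3  3  4  4  5  5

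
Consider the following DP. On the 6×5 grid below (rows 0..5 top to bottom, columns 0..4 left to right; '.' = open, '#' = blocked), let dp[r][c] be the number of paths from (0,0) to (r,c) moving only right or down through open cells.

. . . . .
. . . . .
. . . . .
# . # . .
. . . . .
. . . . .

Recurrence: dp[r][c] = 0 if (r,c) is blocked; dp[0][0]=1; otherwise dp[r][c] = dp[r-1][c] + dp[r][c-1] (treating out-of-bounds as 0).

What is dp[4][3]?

r\c   0   1   2   3   4
  0   1   1   1   1   1
  1   1   2   3   4   5
  2   1   3   6  10  15
  3   0   3   0  10  25
  4   0   3   3  13  38
  5   0   3   6  19  57

13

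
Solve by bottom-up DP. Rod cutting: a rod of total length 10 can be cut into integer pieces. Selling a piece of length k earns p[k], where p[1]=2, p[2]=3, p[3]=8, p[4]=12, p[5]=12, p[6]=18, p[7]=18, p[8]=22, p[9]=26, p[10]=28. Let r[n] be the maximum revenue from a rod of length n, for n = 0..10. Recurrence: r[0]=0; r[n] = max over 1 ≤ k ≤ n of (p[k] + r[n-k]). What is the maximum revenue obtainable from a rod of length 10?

   n    0    1    2    3    4    5    6    7    8    9   10
r[n]    0    2    4    8   12   14   18   20   24   26   30

30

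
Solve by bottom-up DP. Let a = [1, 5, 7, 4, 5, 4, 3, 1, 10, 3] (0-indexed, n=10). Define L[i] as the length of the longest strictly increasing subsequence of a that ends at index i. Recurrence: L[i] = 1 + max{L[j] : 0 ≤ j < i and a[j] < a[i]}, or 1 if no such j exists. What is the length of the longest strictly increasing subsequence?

4

   i    0    1    2    3    4    5    6    7    8    9
a[i]    1    5    7    4    5    4    3    1   10    3
L[i]    1    2    3    2    3    2    2    1    4    2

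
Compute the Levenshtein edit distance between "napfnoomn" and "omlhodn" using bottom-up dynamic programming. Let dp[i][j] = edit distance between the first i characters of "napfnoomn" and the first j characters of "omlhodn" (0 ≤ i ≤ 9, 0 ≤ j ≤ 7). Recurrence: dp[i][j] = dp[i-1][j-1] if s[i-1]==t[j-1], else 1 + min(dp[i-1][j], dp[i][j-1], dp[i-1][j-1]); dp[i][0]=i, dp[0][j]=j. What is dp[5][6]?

6

   ''  o  m  l  h  o  d  n
''  0  1  2  3  4  5  6  7
 n  1  1  2  3  4  5  6  6
 a  2  2  2  3  4  5  6  7
 p  3  3  3  3  4  5  6  7
 f  4  4  4  4  4  5  6  7
 n  5  5  5  5  5  5  6  6
 o  6  5  6  6  6  5  6  7
 o  7  6  6  7  7  6  6  7
 m  8  7  6  7  8  7  7  7
 n  9  8  7  7  8  8  8  7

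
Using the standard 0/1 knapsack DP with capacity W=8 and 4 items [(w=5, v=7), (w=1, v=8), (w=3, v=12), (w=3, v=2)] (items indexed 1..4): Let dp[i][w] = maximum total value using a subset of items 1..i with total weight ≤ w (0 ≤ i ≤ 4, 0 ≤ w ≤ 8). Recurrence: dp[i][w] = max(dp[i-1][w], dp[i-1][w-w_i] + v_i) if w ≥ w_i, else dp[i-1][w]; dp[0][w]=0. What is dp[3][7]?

i\w   0   1   2   3   4   5   6   7   8
  0   0   0   0   0   0   0   0   0   0
  1   0   0   0   0   0   7   7   7   7
  2   0   8   8   8   8   8  15  15  15
  3   0   8   8  12  20  20  20  20  20
  4   0   8   8  12  20  20  20  22  22

20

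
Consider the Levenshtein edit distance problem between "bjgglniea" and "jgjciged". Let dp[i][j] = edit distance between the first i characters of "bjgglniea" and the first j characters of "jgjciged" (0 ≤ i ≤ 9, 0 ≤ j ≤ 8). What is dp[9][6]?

6

   ''  j  g  j  c  i  g  e  d
''  0  1  2  3  4  5  6  7  8
 b  1  1  2  3  4  5  6  7  8
 j  2  1  2  2  3  4  5  6  7
 g  3  2  1  2  3  4  4  5  6
 g  4  3  2  2  3  4  4  5  6
 l  5  4  3  3  3  4  5  5  6
 n  6  5  4  4  4  4  5  6  6
 i  7  6  5  5  5  4  5  6  7
 e  8  7  6  6  6  5  5  5  6
 a  9  8  7  7  7  6  6  6  6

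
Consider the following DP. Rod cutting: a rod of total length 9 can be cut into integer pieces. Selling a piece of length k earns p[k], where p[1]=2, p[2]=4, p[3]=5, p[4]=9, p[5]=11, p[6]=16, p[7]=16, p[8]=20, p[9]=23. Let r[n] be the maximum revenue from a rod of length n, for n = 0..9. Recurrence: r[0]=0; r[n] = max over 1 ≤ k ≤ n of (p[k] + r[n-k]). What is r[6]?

16

   n    0    1    2    3    4    5    6    7    8    9
r[n]    0    2    4    6    9   11   16   18   20   23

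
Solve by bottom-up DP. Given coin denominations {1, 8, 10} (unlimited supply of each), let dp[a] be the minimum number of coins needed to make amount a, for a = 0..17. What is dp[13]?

4

 a  0  1  2  3  4  5  6  7  8  9 10 11 12 13 14 15 16 17
dp  0  1  2  3  4  5  6  7  1  2  1  2  3  4  5  6  2  3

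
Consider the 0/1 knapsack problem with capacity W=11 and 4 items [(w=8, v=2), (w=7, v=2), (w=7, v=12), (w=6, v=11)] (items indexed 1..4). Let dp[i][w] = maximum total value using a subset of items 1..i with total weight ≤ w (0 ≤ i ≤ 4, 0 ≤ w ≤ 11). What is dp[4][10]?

i\w   0   1   2   3   4   5   6   7   8   9  10  11
  0   0   0   0   0   0   0   0   0   0   0   0   0
  1   0   0   0   0   0   0   0   0   2   2   2   2
  2   0   0   0   0   0   0   0   2   2   2   2   2
  3   0   0   0   0   0   0   0  12  12  12  12  12
  4   0   0   0   0   0   0  11  12  12  12  12  12

12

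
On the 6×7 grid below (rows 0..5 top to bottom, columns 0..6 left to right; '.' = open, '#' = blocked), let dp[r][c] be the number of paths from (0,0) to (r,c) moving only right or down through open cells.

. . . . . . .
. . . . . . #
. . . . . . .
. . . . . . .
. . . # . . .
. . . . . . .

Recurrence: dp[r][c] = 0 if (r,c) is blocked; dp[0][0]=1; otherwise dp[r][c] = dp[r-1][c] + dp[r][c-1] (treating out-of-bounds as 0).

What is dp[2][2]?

r\c   0   1   2   3   4   5   6
  0   1   1   1   1   1   1   1
  1   1   2   3   4   5   6   0
  2   1   3   6  10  15  21  21
  3   1   4  10  20  35  56  77
  4   1   5  15   0  35  91 168
  5   1   6  21  21  56 147 315

6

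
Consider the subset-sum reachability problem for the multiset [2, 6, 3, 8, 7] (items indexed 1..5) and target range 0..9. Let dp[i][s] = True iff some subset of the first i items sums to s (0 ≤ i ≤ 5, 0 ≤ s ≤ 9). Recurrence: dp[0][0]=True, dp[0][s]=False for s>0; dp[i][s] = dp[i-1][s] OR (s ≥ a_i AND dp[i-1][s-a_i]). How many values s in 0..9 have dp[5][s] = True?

i\s   0   1   2   3   4   5   6   7   8   9
  0   T   F   F   F   F   F   F   F   F   F
  1   T   F   T   F   F   F   F   F   F   F
  2   T   F   T   F   F   F   T   F   T   F
  3   T   F   T   T   F   T   T   F   T   T
  4   T   F   T   T   F   T   T   F   T   T
  5   T   F   T   T   F   T   T   T   T   T

8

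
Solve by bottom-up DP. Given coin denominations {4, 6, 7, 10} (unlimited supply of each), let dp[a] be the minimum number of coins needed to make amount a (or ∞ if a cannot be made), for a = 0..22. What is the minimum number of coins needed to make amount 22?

 a  0  1  2  3  4  5  6  7  8  9 10 11 12 13 14 15 16 17 18 19 20 21 22
dp  0  -  -  -  1  -  1  1  2  -  1  2  2  2  2  3  2  2  3  3  2  3  3
(- denotes ∞ / unreachable)

3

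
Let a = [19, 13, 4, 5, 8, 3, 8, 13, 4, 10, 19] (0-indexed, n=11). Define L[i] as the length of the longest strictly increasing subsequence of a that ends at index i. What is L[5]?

1

   i    0    1    2    3    4    5    6    7    8    9   10
a[i]   19   13    4    5    8    3    8   13    4   10   19
L[i]    1    1    1    2    3    1    3    4    2    4    5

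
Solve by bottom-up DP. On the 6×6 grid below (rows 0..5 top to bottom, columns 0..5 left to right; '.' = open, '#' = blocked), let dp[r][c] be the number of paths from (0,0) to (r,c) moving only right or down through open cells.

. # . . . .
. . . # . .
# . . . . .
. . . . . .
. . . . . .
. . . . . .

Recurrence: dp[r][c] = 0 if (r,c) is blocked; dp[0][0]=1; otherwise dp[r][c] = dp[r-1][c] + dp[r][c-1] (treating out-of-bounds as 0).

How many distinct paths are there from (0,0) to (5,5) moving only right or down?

r\c   0   1   2   3   4   5
  0   1   0   0   0   0   0
  1   1   1   1   0   0   0
  2   0   1   2   2   2   2
  3   0   1   3   5   7   9
  4   0   1   4   9  16  25
  5   0   1   5  14  30  55

55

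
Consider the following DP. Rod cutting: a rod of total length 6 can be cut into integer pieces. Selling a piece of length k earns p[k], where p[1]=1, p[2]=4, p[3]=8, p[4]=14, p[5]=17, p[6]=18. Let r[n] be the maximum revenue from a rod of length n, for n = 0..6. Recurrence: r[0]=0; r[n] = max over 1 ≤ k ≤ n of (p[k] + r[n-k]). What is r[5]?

   n    0    1    2    3    4    5    6
r[n]    0    1    4    8   14   17   18

17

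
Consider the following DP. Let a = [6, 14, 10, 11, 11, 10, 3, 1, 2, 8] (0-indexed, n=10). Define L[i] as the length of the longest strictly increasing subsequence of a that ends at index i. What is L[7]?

   i    0    1    2    3    4    5    6    7    8    9
a[i]    6   14   10   11   11   10    3    1    2    8
L[i]    1    2    2    3    3    2    1    1    2    3

1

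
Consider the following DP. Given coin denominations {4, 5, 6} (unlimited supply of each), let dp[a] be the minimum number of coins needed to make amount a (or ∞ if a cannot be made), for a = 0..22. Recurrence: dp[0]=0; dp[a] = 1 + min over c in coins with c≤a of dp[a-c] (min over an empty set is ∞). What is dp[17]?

3

 a  0  1  2  3  4  5  6  7  8  9 10 11 12 13 14 15 16 17 18 19 20 21 22
dp  0  -  -  -  1  1  1  -  2  2  2  2  2  3  3  3  3  3  3  4  4  4  4
(- denotes ∞ / unreachable)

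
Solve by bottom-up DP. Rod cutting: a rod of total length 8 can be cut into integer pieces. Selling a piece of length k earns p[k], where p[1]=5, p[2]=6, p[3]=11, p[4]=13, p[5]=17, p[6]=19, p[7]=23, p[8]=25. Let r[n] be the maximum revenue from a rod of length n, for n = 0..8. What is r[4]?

20

   n    0    1    2    3    4    5    6    7    8
r[n]    0    5   10   15   20   25   30   35   40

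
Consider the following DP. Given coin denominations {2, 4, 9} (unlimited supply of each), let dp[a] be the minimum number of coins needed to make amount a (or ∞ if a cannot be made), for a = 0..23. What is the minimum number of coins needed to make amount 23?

 a  0  1  2  3  4  5  6  7  8  9 10 11 12 13 14 15 16 17 18 19 20 21 22 23
dp  0  -  1  -  1  -  2  -  2  1  3  2  3  2  4  3  4  3  2  4  3  4  3  5
(- denotes ∞ / unreachable)

5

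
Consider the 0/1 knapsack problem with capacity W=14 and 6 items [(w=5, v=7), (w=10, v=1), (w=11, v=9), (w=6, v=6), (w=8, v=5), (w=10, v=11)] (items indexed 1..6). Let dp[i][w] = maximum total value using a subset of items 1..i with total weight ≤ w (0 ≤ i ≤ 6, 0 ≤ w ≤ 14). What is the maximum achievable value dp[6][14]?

13

i\w   0   1   2   3   4   5   6   7   8   9  10  11  12  13  14
  0   0   0   0   0   0   0   0   0   0   0   0   0   0   0   0
  1   0   0   0   0   0   7   7   7   7   7   7   7   7   7   7
  2   0   0   0   0   0   7   7   7   7   7   7   7   7   7   7
  3   0   0   0   0   0   7   7   7   7   7   7   9   9   9   9
  4   0   0   0   0   0   7   7   7   7   7   7  13  13  13  13
  5   0   0   0   0   0   7   7   7   7   7   7  13  13  13  13
  6   0   0   0   0   0   7   7   7   7   7  11  13  13  13  13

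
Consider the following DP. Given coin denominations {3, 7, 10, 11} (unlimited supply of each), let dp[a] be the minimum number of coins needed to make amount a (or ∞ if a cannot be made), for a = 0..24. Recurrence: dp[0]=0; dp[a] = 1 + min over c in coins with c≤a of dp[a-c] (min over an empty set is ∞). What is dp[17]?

2

 a  0  1  2  3  4  5  6  7  8  9 10 11 12 13 14 15 16 17 18 19 20 21 22 23 24
dp  0  -  -  1  -  -  2  1  -  3  1  1  4  2  2  5  3  2  2  4  2  2  2  3  3
(- denotes ∞ / unreachable)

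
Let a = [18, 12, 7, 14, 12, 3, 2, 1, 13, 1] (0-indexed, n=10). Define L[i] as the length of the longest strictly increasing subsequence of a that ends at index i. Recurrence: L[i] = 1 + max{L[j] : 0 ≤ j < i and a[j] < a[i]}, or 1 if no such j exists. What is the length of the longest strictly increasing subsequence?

3

   i    0    1    2    3    4    5    6    7    8    9
a[i]   18   12    7   14   12    3    2    1   13    1
L[i]    1    1    1    2    2    1    1    1    3    1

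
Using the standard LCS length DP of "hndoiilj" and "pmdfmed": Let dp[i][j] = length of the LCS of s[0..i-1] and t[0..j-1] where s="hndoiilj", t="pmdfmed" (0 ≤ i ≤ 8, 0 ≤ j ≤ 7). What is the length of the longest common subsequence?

1

   ''  p  m  d  f  m  e  d
''  0  0  0  0  0  0  0  0
 h  0  0  0  0  0  0  0  0
 n  0  0  0  0  0  0  0  0
 d  0  0  0  1  1  1  1  1
 o  0  0  0  1  1  1  1  1
 i  0  0  0  1  1  1  1  1
 i  0  0  0  1  1  1  1  1
 l  0  0  0  1  1  1  1  1
 j  0  0  0  1  1  1  1  1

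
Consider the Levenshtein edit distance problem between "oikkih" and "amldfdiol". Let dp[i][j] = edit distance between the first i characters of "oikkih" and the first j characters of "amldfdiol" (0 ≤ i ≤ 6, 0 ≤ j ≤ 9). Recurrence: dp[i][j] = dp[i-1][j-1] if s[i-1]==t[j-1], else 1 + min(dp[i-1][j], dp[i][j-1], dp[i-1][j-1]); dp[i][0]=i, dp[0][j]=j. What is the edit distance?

   ''  a  m  l  d  f  d  i  o  l
''  0  1  2  3  4  5  6  7  8  9
 o  1  1  2  3  4  5  6  7  7  8
 i  2  2  2  3  4  5  6  6  7  8
 k  3  3  3  3  4  5  6  7  7  8
 k  4  4  4  4  4  5  6  7  8  8
 i  5  5  5  5  5  5  6  6  7  8
 h  6  6  6  6  6  6  6  7  7  8

8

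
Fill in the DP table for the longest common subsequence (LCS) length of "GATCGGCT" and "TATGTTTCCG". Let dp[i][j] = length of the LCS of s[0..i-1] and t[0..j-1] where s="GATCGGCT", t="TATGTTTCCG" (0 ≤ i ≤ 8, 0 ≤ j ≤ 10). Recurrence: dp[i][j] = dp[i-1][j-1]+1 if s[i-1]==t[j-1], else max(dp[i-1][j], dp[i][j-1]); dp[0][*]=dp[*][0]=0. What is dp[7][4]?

   ''  T  A  T  G  T  T  T  C  C  G
''  0  0  0  0  0  0  0  0  0  0  0
 G  0  0  0  0  1  1  1  1  1  1  1
 A  0  0  1  1  1  1  1  1  1  1  1
 T  0  1  1  2  2  2  2  2  2  2  2
 C  0  1  1  2  2  2  2  2  3  3  3
 G  0  1  1  2  3  3  3  3  3  3  4
 G  0  1  1  2  3  3  3  3  3  3  4
 C  0  1  1  2  3  3  3  3  4  4  4
 T  0  1  1  2  3  4  4  4  4  4  4

3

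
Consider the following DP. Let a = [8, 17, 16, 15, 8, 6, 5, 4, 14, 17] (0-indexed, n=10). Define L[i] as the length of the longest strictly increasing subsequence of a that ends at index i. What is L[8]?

   i    0    1    2    3    4    5    6    7    8    9
a[i]    8   17   16   15    8    6    5    4   14   17
L[i]    1    2    2    2    1    1    1    1    2    3

2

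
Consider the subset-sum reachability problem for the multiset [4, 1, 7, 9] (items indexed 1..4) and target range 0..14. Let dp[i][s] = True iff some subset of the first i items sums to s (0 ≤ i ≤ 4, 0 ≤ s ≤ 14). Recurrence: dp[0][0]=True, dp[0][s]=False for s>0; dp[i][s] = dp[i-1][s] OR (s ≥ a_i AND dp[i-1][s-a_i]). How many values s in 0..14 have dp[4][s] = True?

i\s   0   1   2   3   4   5   6   7   8   9  10  11  12  13  14
  0   T   F   F   F   F   F   F   F   F   F   F   F   F   F   F
  1   T   F   F   F   T   F   F   F   F   F   F   F   F   F   F
  2   T   T   F   F   T   T   F   F   F   F   F   F   F   F   F
  3   T   T   F   F   T   T   F   T   T   F   F   T   T   F   F
  4   T   T   F   F   T   T   F   T   T   T   T   T   T   T   T

12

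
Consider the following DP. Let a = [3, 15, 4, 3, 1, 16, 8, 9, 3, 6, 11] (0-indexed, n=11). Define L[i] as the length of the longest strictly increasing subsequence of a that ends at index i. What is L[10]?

   i    0    1    2    3    4    5    6    7    8    9   10
a[i]    3   15    4    3    1   16    8    9    3    6   11
L[i]    1    2    2    1    1    3    3    4    2    3    5

5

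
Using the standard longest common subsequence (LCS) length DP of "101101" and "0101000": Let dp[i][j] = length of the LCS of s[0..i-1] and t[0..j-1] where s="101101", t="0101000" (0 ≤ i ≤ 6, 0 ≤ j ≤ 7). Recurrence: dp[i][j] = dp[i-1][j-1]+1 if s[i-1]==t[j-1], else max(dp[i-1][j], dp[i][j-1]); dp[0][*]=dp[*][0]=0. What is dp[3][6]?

   ''  0  1  0  1  0  0  0
''  0  0  0  0  0  0  0  0
 1  0  0  1  1  1  1  1  1
 0  0  1  1  2  2  2  2  2
 1  0  1  2  2  3  3  3  3
 1  0  1  2  2  3  3  3  3
 0  0  1  2  3  3  4  4  4
 1  0  1  2  3  4  4  4  4

3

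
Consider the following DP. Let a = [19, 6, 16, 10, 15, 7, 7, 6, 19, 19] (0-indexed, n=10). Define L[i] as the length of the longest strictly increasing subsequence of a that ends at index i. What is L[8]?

4

   i    0    1    2    3    4    5    6    7    8    9
a[i]   19    6   16   10   15    7    7    6   19   19
L[i]    1    1    2    2    3    2    2    1    4    4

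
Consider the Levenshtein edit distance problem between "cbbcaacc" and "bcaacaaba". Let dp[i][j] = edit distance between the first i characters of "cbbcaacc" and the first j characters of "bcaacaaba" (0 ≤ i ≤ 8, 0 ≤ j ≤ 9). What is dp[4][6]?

4

   ''  b  c  a  a  c  a  a  b  a
''  0  1  2  3  4  5  6  7  8  9
 c  1  1  1  2  3  4  5  6  7  8
 b  2  1  2  2  3  4  5  6  6  7
 b  3  2  2  3  3  4  5  6  6  7
 c  4  3  2  3  4  3  4  5  6  7
 a  5  4  3  2  3  4  3  4  5  6
 a  6  5  4  3  2  3  4  3  4  5
 c  7  6  5  4  3  2  3  4  4  5
 c  8  7  6  5  4  3  3  4  5  5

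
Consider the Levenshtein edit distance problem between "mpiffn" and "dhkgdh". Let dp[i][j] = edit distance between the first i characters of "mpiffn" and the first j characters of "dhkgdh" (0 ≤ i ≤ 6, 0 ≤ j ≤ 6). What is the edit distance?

6

   ''  d  h  k  g  d  h
''  0  1  2  3  4  5  6
 m  1  1  2  3  4  5  6
 p  2  2  2  3  4  5  6
 i  3  3  3  3  4  5  6
 f  4  4  4  4  4  5  6
 f  5  5  5  5  5  5  6
 n  6  6  6  6  6  6  6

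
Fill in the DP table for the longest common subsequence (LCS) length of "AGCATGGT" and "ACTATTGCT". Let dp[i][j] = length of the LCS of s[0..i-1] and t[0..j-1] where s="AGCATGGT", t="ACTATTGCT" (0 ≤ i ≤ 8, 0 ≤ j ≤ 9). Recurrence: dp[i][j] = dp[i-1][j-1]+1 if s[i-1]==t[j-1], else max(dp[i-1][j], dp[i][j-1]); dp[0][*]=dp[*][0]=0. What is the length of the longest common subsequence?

   ''  A  C  T  A  T  T  G  C  T
''  0  0  0  0  0  0  0  0  0  0
 A  0  1  1  1  1  1  1  1  1  1
 G  0  1  1  1  1  1  1  2  2  2
 C  0  1  2  2  2  2  2  2  3  3
 A  0  1  2  2  3  3  3  3  3  3
 T  0  1  2  3  3  4  4  4  4  4
 G  0  1  2  3  3  4  4  5  5  5
 G  0  1  2  3  3  4  4  5  5  5
 T  0  1  2  3  3  4  5  5  5  6

6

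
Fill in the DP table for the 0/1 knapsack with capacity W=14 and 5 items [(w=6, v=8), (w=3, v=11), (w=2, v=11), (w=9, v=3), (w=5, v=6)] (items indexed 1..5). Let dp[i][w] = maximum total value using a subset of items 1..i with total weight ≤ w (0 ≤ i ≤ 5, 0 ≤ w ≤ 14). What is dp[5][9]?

i\w   0   1   2   3   4   5   6   7   8   9  10  11  12  13  14
  0   0   0   0   0   0   0   0   0   0   0   0   0   0   0   0
  1   0   0   0   0   0   0   8   8   8   8   8   8   8   8   8
  2   0   0   0  11  11  11  11  11  11  19  19  19  19  19  19
  3   0   0  11  11  11  22  22  22  22  22  22  30  30  30  30
  4   0   0  11  11  11  22  22  22  22  22  22  30  30  30  30
  5   0   0  11  11  11  22  22  22  22  22  28  30  30  30  30

22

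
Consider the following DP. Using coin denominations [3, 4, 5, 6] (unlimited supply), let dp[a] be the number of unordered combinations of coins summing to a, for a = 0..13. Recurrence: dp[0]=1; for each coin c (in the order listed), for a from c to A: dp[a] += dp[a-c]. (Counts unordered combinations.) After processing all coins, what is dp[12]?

after  coin     0     1     2     3     4     5     6     7     8     9    10    11    12    13
          3     1     0     0     1     0     0     1     0     0     1     0     0     1     0
          4     1     0     0     1     1     0     1     1     1     1     1     1     2     1
          5     1     0     0     1     1     1     1     1     2     2     2     2     3     3
          6     1     0     0     1     1     1     2     1     2     3     3     3     5     4

5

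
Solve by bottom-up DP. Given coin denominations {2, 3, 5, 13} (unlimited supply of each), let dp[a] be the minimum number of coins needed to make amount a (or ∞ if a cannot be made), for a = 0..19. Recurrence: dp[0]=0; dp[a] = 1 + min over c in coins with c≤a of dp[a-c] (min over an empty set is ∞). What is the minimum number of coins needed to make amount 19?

 a  0  1  2  3  4  5  6  7  8  9 10 11 12 13 14 15 16 17 18 19
dp  0  -  1  1  2  1  2  2  2  3  2  3  3  1  4  2  2  3  2  3
(- denotes ∞ / unreachable)

3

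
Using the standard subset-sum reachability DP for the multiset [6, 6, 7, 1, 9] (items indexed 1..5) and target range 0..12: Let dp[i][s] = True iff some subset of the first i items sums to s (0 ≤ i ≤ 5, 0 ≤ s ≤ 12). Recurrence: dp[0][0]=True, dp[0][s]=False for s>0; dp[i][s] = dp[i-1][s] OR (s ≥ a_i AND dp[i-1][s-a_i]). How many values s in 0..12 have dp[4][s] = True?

i\s   0   1   2   3   4   5   6   7   8   9  10  11  12
  0   T   F   F   F   F   F   F   F   F   F   F   F   F
  1   T   F   F   F   F   F   T   F   F   F   F   F   F
  2   T   F   F   F   F   F   T   F   F   F   F   F   T
  3   T   F   F   F   F   F   T   T   F   F   F   F   T
  4   T   T   F   F   F   F   T   T   T   F   F   F   T
  5   T   T   F   F   F   F   T   T   T   T   T   F   T

6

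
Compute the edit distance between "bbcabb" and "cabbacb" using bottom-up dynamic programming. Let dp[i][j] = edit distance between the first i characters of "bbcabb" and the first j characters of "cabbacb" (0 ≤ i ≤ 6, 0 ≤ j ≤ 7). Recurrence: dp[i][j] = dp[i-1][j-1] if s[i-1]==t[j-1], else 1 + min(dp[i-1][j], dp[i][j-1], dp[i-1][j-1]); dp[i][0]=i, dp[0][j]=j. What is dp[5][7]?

4

   ''  c  a  b  b  a  c  b
''  0  1  2  3  4  5  6  7
 b  1  1  2  2  3  4  5  6
 b  2  2  2  2  2  3  4  5
 c  3  2  3  3  3  3  3  4
 a  4  3  2  3  4  3  4  4
 b  5  4  3  2  3  4  4  4
 b  6  5  4  3  2  3  4  4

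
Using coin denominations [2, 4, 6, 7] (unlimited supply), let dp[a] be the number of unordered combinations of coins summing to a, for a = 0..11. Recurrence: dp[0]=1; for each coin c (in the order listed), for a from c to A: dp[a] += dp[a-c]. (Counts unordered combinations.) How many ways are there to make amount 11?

after  coin     0     1     2     3     4     5     6     7     8     9    10    11
          2     1     0     1     0     1     0     1     0     1     0     1     0
          4     1     0     1     0     2     0     2     0     3     0     3     0
          6     1     0     1     0     2     0     3     0     4     0     5     0
          7     1     0     1     0     2     0     3     1     4     1     5     2

2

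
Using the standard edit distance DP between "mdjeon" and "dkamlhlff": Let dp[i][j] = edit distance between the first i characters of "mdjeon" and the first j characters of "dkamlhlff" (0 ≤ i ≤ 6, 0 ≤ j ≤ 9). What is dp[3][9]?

8

   ''  d  k  a  m  l  h  l  f  f
''  0  1  2  3  4  5  6  7  8  9
 m  1  1  2  3  3  4  5  6  7  8
 d  2  1  2  3  4  4  5  6  7  8
 j  3  2  2  3  4  5  5  6  7  8
 e  4  3  3  3  4  5  6  6  7  8
 o  5  4  4  4  4  5  6  7  7  8
 n  6  5  5  5  5  5  6  7  8  8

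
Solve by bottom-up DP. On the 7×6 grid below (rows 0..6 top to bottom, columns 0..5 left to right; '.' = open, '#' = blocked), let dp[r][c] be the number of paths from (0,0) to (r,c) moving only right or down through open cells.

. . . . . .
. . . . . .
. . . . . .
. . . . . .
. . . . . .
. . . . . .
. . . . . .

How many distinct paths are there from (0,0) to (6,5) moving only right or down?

r\c   0   1   2   3   4   5
  0   1   1   1   1   1   1
  1   1   2   3   4   5   6
  2   1   3   6  10  15  21
  3   1   4  10  20  35  56
  4   1   5  15  35  70 126
  5   1   6  21  56 126 252
  6   1   7  28  84 210 462

462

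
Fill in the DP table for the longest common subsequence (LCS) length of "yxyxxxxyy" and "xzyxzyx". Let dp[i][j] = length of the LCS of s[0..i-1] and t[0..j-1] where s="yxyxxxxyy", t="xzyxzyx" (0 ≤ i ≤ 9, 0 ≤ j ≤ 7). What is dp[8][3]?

2

   ''  x  z  y  x  z  y  x
''  0  0  0  0  0  0  0  0
 y  0  0  0  1  1  1  1  1
 x  0  1  1  1  2  2  2  2
 y  0  1  1  2  2  2  3  3
 x  0  1  1  2  3  3  3  4
 x  0  1  1  2  3  3  3  4
 x  0  1  1  2  3  3  3  4
 x  0  1  1  2  3  3  3  4
 y  0  1  1  2  3  3  4  4
 y  0  1  1  2  3  3  4  4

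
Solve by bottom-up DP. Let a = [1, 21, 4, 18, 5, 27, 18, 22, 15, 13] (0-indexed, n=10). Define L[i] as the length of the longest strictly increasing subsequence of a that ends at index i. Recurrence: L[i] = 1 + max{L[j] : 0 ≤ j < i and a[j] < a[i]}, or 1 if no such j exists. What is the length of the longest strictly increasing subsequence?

   i    0    1    2    3    4    5    6    7    8    9
a[i]    1   21    4   18    5   27   18   22   15   13
L[i]    1    2    2    3    3    4    4    5    4    4

5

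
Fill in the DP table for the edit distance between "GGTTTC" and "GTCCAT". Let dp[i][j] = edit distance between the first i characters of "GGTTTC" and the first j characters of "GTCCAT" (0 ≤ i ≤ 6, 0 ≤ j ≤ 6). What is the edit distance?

   ''  G  T  C  C  A  T
''  0  1  2  3  4  5  6
 G  1  0  1  2  3  4  5
 G  2  1  1  2  3  4  5
 T  3  2  1  2  3  4  4
 T  4  3  2  2  3  4  4
 T  5  4  3  3  3  4  4
 C  6  5  4  3  3  4  5

5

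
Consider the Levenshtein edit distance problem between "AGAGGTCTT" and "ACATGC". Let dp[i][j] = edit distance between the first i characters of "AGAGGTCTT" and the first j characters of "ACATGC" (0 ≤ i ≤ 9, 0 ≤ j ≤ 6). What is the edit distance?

5

   ''  A  C  A  T  G  C
''  0  1  2  3  4  5  6
 A  1  0  1  2  3  4  5
 G  2  1  1  2  3  3  4
 A  3  2  2  1  2  3  4
 G  4  3  3  2  2  2  3
 G  5  4  4  3  3  2  3
 T  6  5  5  4  3  3  3
 C  7  6  5  5  4  4  3
 T  8  7  6  6  5  5  4
 T  9  8  7  7  6  6  5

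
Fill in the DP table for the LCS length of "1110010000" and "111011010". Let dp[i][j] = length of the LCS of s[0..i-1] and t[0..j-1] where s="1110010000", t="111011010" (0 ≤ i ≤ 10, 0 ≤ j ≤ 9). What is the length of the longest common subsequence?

7

   ''  1  1  1  0  1  1  0  1  0
''  0  0  0  0  0  0  0  0  0  0
 1  0  1  1  1  1  1  1  1  1  1
 1  0  1  2  2  2  2  2  2  2  2
 1  0  1  2  3  3  3  3  3  3  3
 0  0  1  2  3  4  4  4  4  4  4
 0  0  1  2  3  4  4  4  5  5  5
 1  0  1  2  3  4  5  5  5  6  6
 0  0  1  2  3  4  5  5  6  6  7
 0  0  1  2  3  4  5  5  6  6  7
 0  0  1  2  3  4  5  5  6  6  7
 0  0  1  2  3  4  5  5  6  6  7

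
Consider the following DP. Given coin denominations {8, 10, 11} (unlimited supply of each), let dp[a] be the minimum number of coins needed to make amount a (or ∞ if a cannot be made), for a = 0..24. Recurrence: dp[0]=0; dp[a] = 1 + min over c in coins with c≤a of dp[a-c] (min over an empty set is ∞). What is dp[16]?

 a  0  1  2  3  4  5  6  7  8  9 10 11 12 13 14 15 16 17 18 19 20 21 22 23 24
dp  0  -  -  -  -  -  -  -  1  -  1  1  -  -  -  -  2  -  2  2  2  2  2  -  3
(- denotes ∞ / unreachable)

2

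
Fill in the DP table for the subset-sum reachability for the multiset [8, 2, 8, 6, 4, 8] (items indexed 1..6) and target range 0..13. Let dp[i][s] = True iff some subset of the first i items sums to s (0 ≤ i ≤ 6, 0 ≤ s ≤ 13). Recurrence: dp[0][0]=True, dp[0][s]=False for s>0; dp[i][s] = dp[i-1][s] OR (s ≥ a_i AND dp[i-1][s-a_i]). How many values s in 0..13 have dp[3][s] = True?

4

i\s   0   1   2   3   4   5   6   7   8   9  10  11  12  13
  0   T   F   F   F   F   F   F   F   F   F   F   F   F   F
  1   T   F   F   F   F   F   F   F   T   F   F   F   F   F
  2   T   F   T   F   F   F   F   F   T   F   T   F   F   F
  3   T   F   T   F   F   F   F   F   T   F   T   F   F   F
  4   T   F   T   F   F   F   T   F   T   F   T   F   F   F
  5   T   F   T   F   T   F   T   F   T   F   T   F   T   F
  6   T   F   T   F   T   F   T   F   T   F   T   F   T   F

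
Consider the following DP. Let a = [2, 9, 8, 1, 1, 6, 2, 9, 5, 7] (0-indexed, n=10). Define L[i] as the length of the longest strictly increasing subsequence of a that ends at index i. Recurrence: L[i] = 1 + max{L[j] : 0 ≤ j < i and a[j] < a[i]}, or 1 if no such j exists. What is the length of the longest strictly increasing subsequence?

   i    0    1    2    3    4    5    6    7    8    9
a[i]    2    9    8    1    1    6    2    9    5    7
L[i]    1    2    2    1    1    2    2    3    3    4

4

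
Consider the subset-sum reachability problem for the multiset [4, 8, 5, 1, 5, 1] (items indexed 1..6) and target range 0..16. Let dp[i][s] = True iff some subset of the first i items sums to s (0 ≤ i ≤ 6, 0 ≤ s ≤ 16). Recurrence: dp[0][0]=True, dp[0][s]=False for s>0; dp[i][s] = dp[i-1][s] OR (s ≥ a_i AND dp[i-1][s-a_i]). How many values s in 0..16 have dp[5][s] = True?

i\s   0   1   2   3   4   5   6   7   8   9  10  11  12  13  14  15  16
  0   T   F   F   F   F   F   F   F   F   F   F   F   F   F   F   F   F
  1   T   F   F   F   T   F   F   F   F   F   F   F   F   F   F   F   F
  2   T   F   F   F   T   F   F   F   T   F   F   F   T   F   F   F   F
  3   T   F   F   F   T   T   F   F   T   T   F   F   T   T   F   F   F
  4   T   T   F   F   T   T   T   F   T   T   T   F   T   T   T   F   F
  5   T   T   F   F   T   T   T   F   T   T   T   T   T   T   T   T   F
  6   T   T   T   F   T   T   T   T   T   T   T   T   T   T   T   T   T

13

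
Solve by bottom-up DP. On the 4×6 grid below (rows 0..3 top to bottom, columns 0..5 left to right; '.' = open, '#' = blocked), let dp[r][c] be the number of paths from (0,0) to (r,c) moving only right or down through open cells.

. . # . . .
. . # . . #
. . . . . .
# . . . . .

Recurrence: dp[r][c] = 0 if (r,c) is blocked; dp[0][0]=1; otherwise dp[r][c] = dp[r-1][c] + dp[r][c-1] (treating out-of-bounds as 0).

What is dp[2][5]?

r\c   0   1   2   3   4   5
  0   1   1   0   0   0   0
  1   1   2   0   0   0   0
  2   1   3   3   3   3   3
  3   0   3   6   9  12  15

3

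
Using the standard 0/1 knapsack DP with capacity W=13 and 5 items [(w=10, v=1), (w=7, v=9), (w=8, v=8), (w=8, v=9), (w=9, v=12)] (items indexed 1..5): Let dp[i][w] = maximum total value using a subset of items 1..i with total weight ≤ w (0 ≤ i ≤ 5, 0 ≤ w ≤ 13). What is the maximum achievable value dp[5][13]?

i\w   0   1   2   3   4   5   6   7   8   9  10  11  12  13
  0   0   0   0   0   0   0   0   0   0   0   0   0   0   0
  1   0   0   0   0   0   0   0   0   0   0   1   1   1   1
  2   0   0   0   0   0   0   0   9   9   9   9   9   9   9
  3   0   0   0   0   0   0   0   9   9   9   9   9   9   9
  4   0   0   0   0   0   0   0   9   9   9   9   9   9   9
  5   0   0   0   0   0   0   0   9   9  12  12  12  12  12

12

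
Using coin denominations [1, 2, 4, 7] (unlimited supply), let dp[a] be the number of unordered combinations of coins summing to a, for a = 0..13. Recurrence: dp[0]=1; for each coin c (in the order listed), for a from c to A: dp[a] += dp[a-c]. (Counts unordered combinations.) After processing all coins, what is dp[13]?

after  coin     0     1     2     3     4     5     6     7     8     9    10    11    12    13
          1     1     1     1     1     1     1     1     1     1     1     1     1     1     1
          2     1     1     2     2     3     3     4     4     5     5     6     6     7     7
          4     1     1     2     2     4     4     6     6     9     9    12    12    16    16
          7     1     1     2     2     4     4     6     7    10    11    14    16    20    22

22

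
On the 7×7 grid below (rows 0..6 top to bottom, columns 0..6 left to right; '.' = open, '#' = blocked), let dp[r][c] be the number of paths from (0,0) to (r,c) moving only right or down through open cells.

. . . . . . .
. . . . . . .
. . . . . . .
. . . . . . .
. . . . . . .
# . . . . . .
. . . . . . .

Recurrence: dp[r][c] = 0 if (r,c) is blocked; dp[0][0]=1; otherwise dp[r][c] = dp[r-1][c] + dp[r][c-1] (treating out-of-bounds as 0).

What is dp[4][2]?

15

r\c   0   1   2   3   4   5   6
  0   1   1   1   1   1   1   1
  1   1   2   3   4   5   6   7
  2   1   3   6  10  15  21  28
  3   1   4  10  20  35  56  84
  4   1   5  15  35  70 126 210
  5   0   5  20  55 125 251 461
  6   0   5  25  80 205 456 917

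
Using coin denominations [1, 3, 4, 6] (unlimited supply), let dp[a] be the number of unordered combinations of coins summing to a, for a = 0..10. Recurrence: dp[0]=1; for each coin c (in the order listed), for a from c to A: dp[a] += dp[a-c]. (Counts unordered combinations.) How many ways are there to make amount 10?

after  coin     0     1     2     3     4     5     6     7     8     9    10
          1     1     1     1     1     1     1     1     1     1     1     1
          3     1     1     1     2     2     2     3     3     3     4     4
          4     1     1     1     2     3     3     4     5     6     7     8
          6     1     1     1     2     3     3     5     6     7     9    11

11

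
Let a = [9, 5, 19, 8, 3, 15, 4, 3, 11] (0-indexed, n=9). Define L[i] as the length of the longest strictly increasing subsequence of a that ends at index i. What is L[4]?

1

   i    0    1    2    3    4    5    6    7    8
a[i]    9    5   19    8    3   15    4    3   11
L[i]    1    1    2    2    1    3    2    1    3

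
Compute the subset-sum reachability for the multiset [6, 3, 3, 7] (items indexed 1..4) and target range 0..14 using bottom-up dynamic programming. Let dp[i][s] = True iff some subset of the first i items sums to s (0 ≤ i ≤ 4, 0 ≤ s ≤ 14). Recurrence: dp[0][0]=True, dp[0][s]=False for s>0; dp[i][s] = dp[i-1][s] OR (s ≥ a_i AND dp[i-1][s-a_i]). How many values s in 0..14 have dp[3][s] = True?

i\s   0   1   2   3   4   5   6   7   8   9  10  11  12  13  14
  0   T   F   F   F   F   F   F   F   F   F   F   F   F   F   F
  1   T   F   F   F   F   F   T   F   F   F   F   F   F   F   F
  2   T   F   F   T   F   F   T   F   F   T   F   F   F   F   F
  3   T   F   F   T   F   F   T   F   F   T   F   F   T   F   F
  4   T   F   F   T   F   F   T   T   F   T   T   F   T   T   F

5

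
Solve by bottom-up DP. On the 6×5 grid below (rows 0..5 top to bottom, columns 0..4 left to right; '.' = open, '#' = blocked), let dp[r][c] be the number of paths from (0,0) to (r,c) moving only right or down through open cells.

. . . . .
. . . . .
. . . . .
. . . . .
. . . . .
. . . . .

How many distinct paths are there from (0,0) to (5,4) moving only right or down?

126

r\c   0   1   2   3   4
  0   1   1   1   1   1
  1   1   2   3   4   5
  2   1   3   6  10  15
  3   1   4  10  20  35
  4   1   5  15  35  70
  5   1   6  21  56 126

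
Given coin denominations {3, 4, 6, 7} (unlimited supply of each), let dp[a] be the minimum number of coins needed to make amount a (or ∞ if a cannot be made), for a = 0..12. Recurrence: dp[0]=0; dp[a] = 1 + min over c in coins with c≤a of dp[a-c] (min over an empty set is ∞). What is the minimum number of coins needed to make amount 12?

 a  0  1  2  3  4  5  6  7  8  9 10 11 12
dp  0  -  -  1  1  -  1  1  2  2  2  2  2
(- denotes ∞ / unreachable)

2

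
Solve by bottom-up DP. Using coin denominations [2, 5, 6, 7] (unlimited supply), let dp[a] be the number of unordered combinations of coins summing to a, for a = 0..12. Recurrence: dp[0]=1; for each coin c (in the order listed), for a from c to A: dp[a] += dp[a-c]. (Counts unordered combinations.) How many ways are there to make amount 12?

5

after  coin     0     1     2     3     4     5     6     7     8     9    10    11    12
          2     1     0     1     0     1     0     1     0     1     0     1     0     1
          5     1     0     1     0     1     1     1     1     1     1     2     1     2
          6     1     0     1     0     1     1     2     1     2     1     3     2     4
          7     1     0     1     0     1     1     2     2     2     2     3     3     5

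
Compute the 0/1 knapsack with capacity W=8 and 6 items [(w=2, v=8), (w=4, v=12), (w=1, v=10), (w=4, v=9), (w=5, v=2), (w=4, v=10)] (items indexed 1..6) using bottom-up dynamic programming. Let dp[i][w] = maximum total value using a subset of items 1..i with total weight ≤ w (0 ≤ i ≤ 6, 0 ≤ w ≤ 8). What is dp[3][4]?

i\w   0   1   2   3   4   5   6   7   8
  0   0   0   0   0   0   0   0   0   0
  1   0   0   8   8   8   8   8   8   8
  2   0   0   8   8  12  12  20  20  20
  3   0  10  10  18  18  22  22  30  30
  4   0  10  10  18  18  22  22  30  30
  5   0  10  10  18  18  22  22  30  30
  6   0  10  10  18  18  22  22  30  30

18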